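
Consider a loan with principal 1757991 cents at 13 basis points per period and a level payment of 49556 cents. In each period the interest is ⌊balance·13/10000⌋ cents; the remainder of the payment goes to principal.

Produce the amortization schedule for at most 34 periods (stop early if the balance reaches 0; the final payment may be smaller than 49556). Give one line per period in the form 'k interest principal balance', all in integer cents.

1 2285 47271 1710720
2 2223 47333 1663387
3 2162 47394 1615993
4 2100 47456 1568537
5 2039 47517 1521020
6 1977 47579 1473441
7 1915 47641 1425800
8 1853 47703 1378097
9 1791 47765 1330332
10 1729 47827 1282505
11 1667 47889 1234616
12 1605 47951 1186665
13 1542 48014 1138651
14 1480 48076 1090575
15 1417 48139 1042436
16 1355 48201 994235
17 1292 48264 945971
18 1229 48327 897644
19 1166 48390 849254
20 1104 48452 800802
21 1041 48515 752287
22 977 48579 703708
23 914 48642 655066
24 851 48705 606361
25 788 48768 557593
26 724 48832 508761
27 661 48895 459866
28 597 48959 410907
29 534 49022 361885
30 470 49086 312799
31 406 49150 263649
32 342 49214 214435
33 278 49278 165157
34 214 49342 115815

1. interest=⌊1757991·13/10000⌋=2285; principal=49556-2285=47271; balance=1757991-47271=1710720
2. interest=⌊1710720·13/10000⌋=2223; principal=49556-2223=47333; balance=1710720-47333=1663387
3. interest=⌊1663387·13/10000⌋=2162; principal=49556-2162=47394; balance=1663387-47394=1615993
4. interest=⌊1615993·13/10000⌋=2100; principal=49556-2100=47456; balance=1615993-47456=1568537
5. interest=⌊1568537·13/10000⌋=2039; principal=49556-2039=47517; balance=1568537-47517=1521020
6. interest=⌊1521020·13/10000⌋=1977; principal=49556-1977=47579; balance=1521020-47579=1473441
7. interest=⌊1473441·13/10000⌋=1915; principal=49556-1915=47641; balance=1473441-47641=1425800
8. interest=⌊1425800·13/10000⌋=1853; principal=49556-1853=47703; balance=1425800-47703=1378097
9. interest=⌊1378097·13/10000⌋=1791; principal=49556-1791=47765; balance=1378097-47765=1330332
10. interest=⌊1330332·13/10000⌋=1729; principal=49556-1729=47827; balance=1330332-47827=1282505
11. interest=⌊1282505·13/10000⌋=1667; principal=49556-1667=47889; balance=1282505-47889=1234616
12. interest=⌊1234616·13/10000⌋=1605; principal=49556-1605=47951; balance=1234616-47951=1186665
13. interest=⌊1186665·13/10000⌋=1542; principal=49556-1542=48014; balance=1186665-48014=1138651
14. interest=⌊1138651·13/10000⌋=1480; principal=49556-1480=48076; balance=1138651-48076=1090575
15. interest=⌊1090575·13/10000⌋=1417; principal=49556-1417=48139; balance=1090575-48139=1042436
16. interest=⌊1042436·13/10000⌋=1355; principal=49556-1355=48201; balance=1042436-48201=994235
17. interest=⌊994235·13/10000⌋=1292; principal=49556-1292=48264; balance=994235-48264=945971
18. interest=⌊945971·13/10000⌋=1229; principal=49556-1229=48327; balance=945971-48327=897644
19. interest=⌊897644·13/10000⌋=1166; principal=49556-1166=48390; balance=897644-48390=849254
20. interest=⌊849254·13/10000⌋=1104; principal=49556-1104=48452; balance=849254-48452=800802
21. interest=⌊800802·13/10000⌋=1041; principal=49556-1041=48515; balance=800802-48515=752287
22. interest=⌊752287·13/10000⌋=977; principal=49556-977=48579; balance=752287-48579=703708
23. interest=⌊703708·13/10000⌋=914; principal=49556-914=48642; balance=703708-48642=655066
24. interest=⌊655066·13/10000⌋=851; principal=49556-851=48705; balance=655066-48705=606361
25. interest=⌊606361·13/10000⌋=788; principal=49556-788=48768; balance=606361-48768=557593
26. interest=⌊557593·13/10000⌋=724; principal=49556-724=48832; balance=557593-48832=508761
27. interest=⌊508761·13/10000⌋=661; principal=49556-661=48895; balance=508761-48895=459866
28. interest=⌊459866·13/10000⌋=597; principal=49556-597=48959; balance=459866-48959=410907
29. interest=⌊410907·13/10000⌋=534; principal=49556-534=49022; balance=410907-49022=361885
30. interest=⌊361885·13/10000⌋=470; principal=49556-470=49086; balance=361885-49086=312799
31. interest=⌊312799·13/10000⌋=406; principal=49556-406=49150; balance=312799-49150=263649
32. interest=⌊263649·13/10000⌋=342; principal=49556-342=49214; balance=263649-49214=214435
33. interest=⌊214435·13/10000⌋=278; principal=49556-278=49278; balance=214435-49278=165157
34. interest=⌊165157·13/10000⌋=214; principal=49556-214=49342; balance=165157-49342=115815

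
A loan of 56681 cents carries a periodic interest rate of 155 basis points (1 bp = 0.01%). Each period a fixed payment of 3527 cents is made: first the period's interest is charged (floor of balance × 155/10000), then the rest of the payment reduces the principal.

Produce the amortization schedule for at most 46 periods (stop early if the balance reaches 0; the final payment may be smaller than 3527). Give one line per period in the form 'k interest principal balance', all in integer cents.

1 878 2649 54032
2 837 2690 51342
3 795 2732 48610
4 753 2774 45836
5 710 2817 43019
6 666 2861 40158
7 622 2905 37253
8 577 2950 34303
9 531 2996 31307
10 485 3042 28265
11 438 3089 25176
12 390 3137 22039
13 341 3186 18853
14 292 3235 15618
15 242 3285 12333
16 191 3336 8997
17 139 3388 5609
18 86 3441 2168
19 33 2168 0

1. interest=⌊56681·155/10000⌋=878; principal=3527-878=2649; balance=56681-2649=54032
2. interest=⌊54032·155/10000⌋=837; principal=3527-837=2690; balance=54032-2690=51342
3. interest=⌊51342·155/10000⌋=795; principal=3527-795=2732; balance=51342-2732=48610
4. interest=⌊48610·155/10000⌋=753; principal=3527-753=2774; balance=48610-2774=45836
5. interest=⌊45836·155/10000⌋=710; principal=3527-710=2817; balance=45836-2817=43019
6. interest=⌊43019·155/10000⌋=666; principal=3527-666=2861; balance=43019-2861=40158
7. interest=⌊40158·155/10000⌋=622; principal=3527-622=2905; balance=40158-2905=37253
8. interest=⌊37253·155/10000⌋=577; principal=3527-577=2950; balance=37253-2950=34303
9. interest=⌊34303·155/10000⌋=531; principal=3527-531=2996; balance=34303-2996=31307
10. interest=⌊31307·155/10000⌋=485; principal=3527-485=3042; balance=31307-3042=28265
11. interest=⌊28265·155/10000⌋=438; principal=3527-438=3089; balance=28265-3089=25176
12. interest=⌊25176·155/10000⌋=390; principal=3527-390=3137; balance=25176-3137=22039
13. interest=⌊22039·155/10000⌋=341; principal=3527-341=3186; balance=22039-3186=18853
14. interest=⌊18853·155/10000⌋=292; principal=3527-292=3235; balance=18853-3235=15618
15. interest=⌊15618·155/10000⌋=242; principal=3527-242=3285; balance=15618-3285=12333
16. interest=⌊12333·155/10000⌋=191; principal=3527-191=3336; balance=12333-3336=8997
17. interest=⌊8997·155/10000⌋=139; principal=3527-139=3388; balance=8997-3388=5609
18. interest=⌊5609·155/10000⌋=86; principal=3527-86=3441; balance=5609-3441=2168
19. interest=⌊2168·155/10000⌋=33; principal=min(3527-33,2168)=2168; balance=2168-2168=0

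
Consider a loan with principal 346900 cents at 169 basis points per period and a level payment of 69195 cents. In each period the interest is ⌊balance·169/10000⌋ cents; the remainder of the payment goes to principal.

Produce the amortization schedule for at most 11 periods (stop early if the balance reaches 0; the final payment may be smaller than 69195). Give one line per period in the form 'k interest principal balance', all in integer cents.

1. interest=⌊346900·169/10000⌋=5862; principal=69195-5862=63333; balance=346900-63333=283567
2. interest=⌊283567·169/10000⌋=4792; principal=69195-4792=64403; balance=283567-64403=219164
3. interest=⌊219164·169/10000⌋=3703; principal=69195-3703=65492; balance=219164-65492=153672
4. interest=⌊153672·169/10000⌋=2597; principal=69195-2597=66598; balance=153672-66598=87074
5. interest=⌊87074·169/10000⌋=1471; principal=69195-1471=67724; balance=87074-67724=19350
6. interest=⌊19350·169/10000⌋=327; principal=min(69195-327,19350)=19350; balance=19350-19350=0

1 5862 63333 283567
2 4792 64403 219164
3 3703 65492 153672
4 2597 66598 87074
5 1471 67724 19350
6 327 19350 0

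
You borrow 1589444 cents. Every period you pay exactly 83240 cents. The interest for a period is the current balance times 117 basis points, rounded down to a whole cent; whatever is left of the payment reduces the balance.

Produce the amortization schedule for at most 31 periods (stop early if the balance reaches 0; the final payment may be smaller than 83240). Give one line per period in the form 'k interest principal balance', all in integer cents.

1. interest=⌊1589444·117/10000⌋=18596; principal=83240-18596=64644; balance=1589444-64644=1524800
2. interest=⌊1524800·117/10000⌋=17840; principal=83240-17840=65400; balance=1524800-65400=1459400
3. interest=⌊1459400·117/10000⌋=17074; principal=83240-17074=66166; balance=1459400-66166=1393234
4. interest=⌊1393234·117/10000⌋=16300; principal=83240-16300=66940; balance=1393234-66940=1326294
5. interest=⌊1326294·117/10000⌋=15517; principal=83240-15517=67723; balance=1326294-67723=1258571
6. interest=⌊1258571·117/10000⌋=14725; principal=83240-14725=68515; balance=1258571-68515=1190056
7. interest=⌊1190056·117/10000⌋=13923; principal=83240-13923=69317; balance=1190056-69317=1120739
8. interest=⌊1120739·117/10000⌋=13112; principal=83240-13112=70128; balance=1120739-70128=1050611
9. interest=⌊1050611·117/10000⌋=12292; principal=83240-12292=70948; balance=1050611-70948=979663
10. interest=⌊979663·117/10000⌋=11462; principal=83240-11462=71778; balance=979663-71778=907885
11. interest=⌊907885·117/10000⌋=10622; principal=83240-10622=72618; balance=907885-72618=835267
12. interest=⌊835267·117/10000⌋=9772; principal=83240-9772=73468; balance=835267-73468=761799
13. interest=⌊761799·117/10000⌋=8913; principal=83240-8913=74327; balance=761799-74327=687472
14. interest=⌊687472·117/10000⌋=8043; principal=83240-8043=75197; balance=687472-75197=612275
15. interest=⌊612275·117/10000⌋=7163; principal=83240-7163=76077; balance=612275-76077=536198
16. interest=⌊536198·117/10000⌋=6273; principal=83240-6273=76967; balance=536198-76967=459231
17. interest=⌊459231·117/10000⌋=5373; principal=83240-5373=77867; balance=459231-77867=381364
18. interest=⌊381364·117/10000⌋=4461; principal=83240-4461=78779; balance=381364-78779=302585
19. interest=⌊302585·117/10000⌋=3540; principal=83240-3540=79700; balance=302585-79700=222885
20. interest=⌊222885·117/10000⌋=2607; principal=83240-2607=80633; balance=222885-80633=142252
21. interest=⌊142252·117/10000⌋=1664; principal=83240-1664=81576; balance=142252-81576=60676
22. interest=⌊60676·117/10000⌋=709; principal=min(83240-709,60676)=60676; balance=60676-60676=0

1 18596 64644 1524800
2 17840 65400 1459400
3 17074 66166 1393234
4 16300 66940 1326294
5 15517 67723 1258571
6 14725 68515 1190056
7 13923 69317 1120739
8 13112 70128 1050611
9 12292 70948 979663
10 11462 71778 907885
11 10622 72618 835267
12 9772 73468 761799
13 8913 74327 687472
14 8043 75197 612275
15 7163 76077 536198
16 6273 76967 459231
17 5373 77867 381364
18 4461 78779 302585
19 3540 79700 222885
20 2607 80633 142252
21 1664 81576 60676
22 709 60676 0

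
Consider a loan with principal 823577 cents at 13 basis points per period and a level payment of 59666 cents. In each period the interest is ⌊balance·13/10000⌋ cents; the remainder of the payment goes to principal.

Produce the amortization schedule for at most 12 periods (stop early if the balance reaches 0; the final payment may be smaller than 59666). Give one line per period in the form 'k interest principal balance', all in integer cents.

1 1070 58596 764981
2 994 58672 706309
3 918 58748 647561
4 841 58825 588736
5 765 58901 529835
6 688 58978 470857
7 612 59054 411803
8 535 59131 352672
9 458 59208 293464
10 381 59285 234179
11 304 59362 174817
12 227 59439 115378

1. interest=⌊823577·13/10000⌋=1070; principal=59666-1070=58596; balance=823577-58596=764981
2. interest=⌊764981·13/10000⌋=994; principal=59666-994=58672; balance=764981-58672=706309
3. interest=⌊706309·13/10000⌋=918; principal=59666-918=58748; balance=706309-58748=647561
4. interest=⌊647561·13/10000⌋=841; principal=59666-841=58825; balance=647561-58825=588736
5. interest=⌊588736·13/10000⌋=765; principal=59666-765=58901; balance=588736-58901=529835
6. interest=⌊529835·13/10000⌋=688; principal=59666-688=58978; balance=529835-58978=470857
7. interest=⌊470857·13/10000⌋=612; principal=59666-612=59054; balance=470857-59054=411803
8. interest=⌊411803·13/10000⌋=535; principal=59666-535=59131; balance=411803-59131=352672
9. interest=⌊352672·13/10000⌋=458; principal=59666-458=59208; balance=352672-59208=293464
10. interest=⌊293464·13/10000⌋=381; principal=59666-381=59285; balance=293464-59285=234179
11. interest=⌊234179·13/10000⌋=304; principal=59666-304=59362; balance=234179-59362=174817
12. interest=⌊174817·13/10000⌋=227; principal=59666-227=59439; balance=174817-59439=115378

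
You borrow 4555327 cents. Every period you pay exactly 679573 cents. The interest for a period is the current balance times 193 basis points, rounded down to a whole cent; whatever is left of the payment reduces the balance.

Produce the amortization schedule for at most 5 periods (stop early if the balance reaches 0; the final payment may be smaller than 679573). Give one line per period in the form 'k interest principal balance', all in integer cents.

1 87917 591656 3963671
2 76498 603075 3360596
3 64859 614714 2745882
4 52995 626578 2119304
5 40902 638671 1480633

1. interest=⌊4555327·193/10000⌋=87917; principal=679573-87917=591656; balance=4555327-591656=3963671
2. interest=⌊3963671·193/10000⌋=76498; principal=679573-76498=603075; balance=3963671-603075=3360596
3. interest=⌊3360596·193/10000⌋=64859; principal=679573-64859=614714; balance=3360596-614714=2745882
4. interest=⌊2745882·193/10000⌋=52995; principal=679573-52995=626578; balance=2745882-626578=2119304
5. interest=⌊2119304·193/10000⌋=40902; principal=679573-40902=638671; balance=2119304-638671=1480633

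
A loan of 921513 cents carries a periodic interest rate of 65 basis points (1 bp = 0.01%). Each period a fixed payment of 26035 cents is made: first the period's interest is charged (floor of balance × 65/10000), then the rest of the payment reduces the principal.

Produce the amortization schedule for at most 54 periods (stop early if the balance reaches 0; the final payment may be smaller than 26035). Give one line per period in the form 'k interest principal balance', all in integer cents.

1. interest=⌊921513·65/10000⌋=5989; principal=26035-5989=20046; balance=921513-20046=901467
2. interest=⌊901467·65/10000⌋=5859; principal=26035-5859=20176; balance=901467-20176=881291
3. interest=⌊881291·65/10000⌋=5728; principal=26035-5728=20307; balance=881291-20307=860984
4. interest=⌊860984·65/10000⌋=5596; principal=26035-5596=20439; balance=860984-20439=840545
5. interest=⌊840545·65/10000⌋=5463; principal=26035-5463=20572; balance=840545-20572=819973
6. interest=⌊819973·65/10000⌋=5329; principal=26035-5329=20706; balance=819973-20706=799267
7. interest=⌊799267·65/10000⌋=5195; principal=26035-5195=20840; balance=799267-20840=778427
8. interest=⌊778427·65/10000⌋=5059; principal=26035-5059=20976; balance=778427-20976=757451
9. interest=⌊757451·65/10000⌋=4923; principal=26035-4923=21112; balance=757451-21112=736339
10. interest=⌊736339·65/10000⌋=4786; principal=26035-4786=21249; balance=736339-21249=715090
11. interest=⌊715090·65/10000⌋=4648; principal=26035-4648=21387; balance=715090-21387=693703
12. interest=⌊693703·65/10000⌋=4509; principal=26035-4509=21526; balance=693703-21526=672177
13. interest=⌊672177·65/10000⌋=4369; principal=26035-4369=21666; balance=672177-21666=650511
14. interest=⌊650511·65/10000⌋=4228; principal=26035-4228=21807; balance=650511-21807=628704
15. interest=⌊628704·65/10000⌋=4086; principal=26035-4086=21949; balance=628704-21949=606755
16. interest=⌊606755·65/10000⌋=3943; principal=26035-3943=22092; balance=606755-22092=584663
17. interest=⌊584663·65/10000⌋=3800; principal=26035-3800=22235; balance=584663-22235=562428
18. interest=⌊562428·65/10000⌋=3655; principal=26035-3655=22380; balance=562428-22380=540048
19. interest=⌊540048·65/10000⌋=3510; principal=26035-3510=22525; balance=540048-22525=517523
20. interest=⌊517523·65/10000⌋=3363; principal=26035-3363=22672; balance=517523-22672=494851
21. interest=⌊494851·65/10000⌋=3216; principal=26035-3216=22819; balance=494851-22819=472032
22. interest=⌊472032·65/10000⌋=3068; principal=26035-3068=22967; balance=472032-22967=449065
23. interest=⌊449065·65/10000⌋=2918; principal=26035-2918=23117; balance=449065-23117=425948
24. interest=⌊425948·65/10000⌋=2768; principal=26035-2768=23267; balance=425948-23267=402681
25. interest=⌊402681·65/10000⌋=2617; principal=26035-2617=23418; balance=402681-23418=379263
26. interest=⌊379263·65/10000⌋=2465; principal=26035-2465=23570; balance=379263-23570=355693
27. interest=⌊355693·65/10000⌋=2312; principal=26035-2312=23723; balance=355693-23723=331970
28. interest=⌊331970·65/10000⌋=2157; principal=26035-2157=23878; balance=331970-23878=308092
29. interest=⌊308092·65/10000⌋=2002; principal=26035-2002=24033; balance=308092-24033=284059
30. interest=⌊284059·65/10000⌋=1846; principal=26035-1846=24189; balance=284059-24189=259870
31. interest=⌊259870·65/10000⌋=1689; principal=26035-1689=24346; balance=259870-24346=235524
32. interest=⌊235524·65/10000⌋=1530; principal=26035-1530=24505; balance=235524-24505=211019
33. interest=⌊211019·65/10000⌋=1371; principal=26035-1371=24664; balance=211019-24664=186355
34. interest=⌊186355·65/10000⌋=1211; principal=26035-1211=24824; balance=186355-24824=161531
35. interest=⌊161531·65/10000⌋=1049; principal=26035-1049=24986; balance=161531-24986=136545
36. interest=⌊136545·65/10000⌋=887; principal=26035-887=25148; balance=136545-25148=111397
37. interest=⌊111397·65/10000⌋=724; principal=26035-724=25311; balance=111397-25311=86086
38. interest=⌊86086·65/10000⌋=559; principal=26035-559=25476; balance=86086-25476=60610
39. interest=⌊60610·65/10000⌋=393; principal=26035-393=25642; balance=60610-25642=34968
40. interest=⌊34968·65/10000⌋=227; principal=26035-227=25808; balance=34968-25808=9160
41. interest=⌊9160·65/10000⌋=59; principal=min(26035-59,9160)=9160; balance=9160-9160=0

1 5989 20046 901467
2 5859 20176 881291
3 5728 20307 860984
4 5596 20439 840545
5 5463 20572 819973
6 5329 20706 799267
7 5195 20840 778427
8 5059 20976 757451
9 4923 21112 736339
10 4786 21249 715090
11 4648 21387 693703
12 4509 21526 672177
13 4369 21666 650511
14 4228 21807 628704
15 4086 21949 606755
16 3943 22092 584663
17 3800 22235 562428
18 3655 22380 540048
19 3510 22525 517523
20 3363 22672 494851
21 3216 22819 472032
22 3068 22967 449065
23 2918 23117 425948
24 2768 23267 402681
25 2617 23418 379263
26 2465 23570 355693
27 2312 23723 331970
28 2157 23878 308092
29 2002 24033 284059
30 1846 24189 259870
31 1689 24346 235524
32 1530 24505 211019
33 1371 24664 186355
34 1211 24824 161531
35 1049 24986 136545
36 887 25148 111397
37 724 25311 86086
38 559 25476 60610
39 393 25642 34968
40 227 25808 9160
41 59 9160 0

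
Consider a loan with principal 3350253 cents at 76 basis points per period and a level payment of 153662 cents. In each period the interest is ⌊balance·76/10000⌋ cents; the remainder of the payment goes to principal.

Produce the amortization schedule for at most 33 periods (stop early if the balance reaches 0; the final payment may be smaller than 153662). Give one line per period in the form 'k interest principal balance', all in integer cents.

1 25461 128201 3222052
2 24487 129175 3092877
3 23505 130157 2962720
4 22516 131146 2831574
5 21519 132143 2699431
6 20515 133147 2566284
7 19503 134159 2432125
8 18484 135178 2296947
9 17456 136206 2160741
10 16421 137241 2023500
11 15378 138284 1885216
12 14327 139335 1745881
13 13268 140394 1605487
14 12201 141461 1464026
15 11126 142536 1321490
16 10043 143619 1177871
17 8951 144711 1033160
18 7852 145810 887350
19 6743 146919 740431
20 5627 148035 592396
21 4502 149160 443236
22 3368 150294 292942
23 2226 151436 141506
24 1075 141506 0

1. interest=⌊3350253·76/10000⌋=25461; principal=153662-25461=128201; balance=3350253-128201=3222052
2. interest=⌊3222052·76/10000⌋=24487; principal=153662-24487=129175; balance=3222052-129175=3092877
3. interest=⌊3092877·76/10000⌋=23505; principal=153662-23505=130157; balance=3092877-130157=2962720
4. interest=⌊2962720·76/10000⌋=22516; principal=153662-22516=131146; balance=2962720-131146=2831574
5. interest=⌊2831574·76/10000⌋=21519; principal=153662-21519=132143; balance=2831574-132143=2699431
6. interest=⌊2699431·76/10000⌋=20515; principal=153662-20515=133147; balance=2699431-133147=2566284
7. interest=⌊2566284·76/10000⌋=19503; principal=153662-19503=134159; balance=2566284-134159=2432125
8. interest=⌊2432125·76/10000⌋=18484; principal=153662-18484=135178; balance=2432125-135178=2296947
9. interest=⌊2296947·76/10000⌋=17456; principal=153662-17456=136206; balance=2296947-136206=2160741
10. interest=⌊2160741·76/10000⌋=16421; principal=153662-16421=137241; balance=2160741-137241=2023500
11. interest=⌊2023500·76/10000⌋=15378; principal=153662-15378=138284; balance=2023500-138284=1885216
12. interest=⌊1885216·76/10000⌋=14327; principal=153662-14327=139335; balance=1885216-139335=1745881
13. interest=⌊1745881·76/10000⌋=13268; principal=153662-13268=140394; balance=1745881-140394=1605487
14. interest=⌊1605487·76/10000⌋=12201; principal=153662-12201=141461; balance=1605487-141461=1464026
15. interest=⌊1464026·76/10000⌋=11126; principal=153662-11126=142536; balance=1464026-142536=1321490
16. interest=⌊1321490·76/10000⌋=10043; principal=153662-10043=143619; balance=1321490-143619=1177871
17. interest=⌊1177871·76/10000⌋=8951; principal=153662-8951=144711; balance=1177871-144711=1033160
18. interest=⌊1033160·76/10000⌋=7852; principal=153662-7852=145810; balance=1033160-145810=887350
19. interest=⌊887350·76/10000⌋=6743; principal=153662-6743=146919; balance=887350-146919=740431
20. interest=⌊740431·76/10000⌋=5627; principal=153662-5627=148035; balance=740431-148035=592396
21. interest=⌊592396·76/10000⌋=4502; principal=153662-4502=149160; balance=592396-149160=443236
22. interest=⌊443236·76/10000⌋=3368; principal=153662-3368=150294; balance=443236-150294=292942
23. interest=⌊292942·76/10000⌋=2226; principal=153662-2226=151436; balance=292942-151436=141506
24. interest=⌊141506·76/10000⌋=1075; principal=min(153662-1075,141506)=141506; balance=141506-141506=0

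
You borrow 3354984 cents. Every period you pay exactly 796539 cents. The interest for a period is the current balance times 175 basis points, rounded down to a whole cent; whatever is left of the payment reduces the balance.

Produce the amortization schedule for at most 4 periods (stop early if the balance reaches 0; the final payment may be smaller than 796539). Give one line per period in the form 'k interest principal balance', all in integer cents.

1. interest=⌊3354984·175/10000⌋=58712; principal=796539-58712=737827; balance=3354984-737827=2617157
2. interest=⌊2617157·175/10000⌋=45800; principal=796539-45800=750739; balance=2617157-750739=1866418
3. interest=⌊1866418·175/10000⌋=32662; principal=796539-32662=763877; balance=1866418-763877=1102541
4. interest=⌊1102541·175/10000⌋=19294; principal=796539-19294=777245; balance=1102541-777245=325296

1 58712 737827 2617157
2 45800 750739 1866418
3 32662 763877 1102541
4 19294 777245 325296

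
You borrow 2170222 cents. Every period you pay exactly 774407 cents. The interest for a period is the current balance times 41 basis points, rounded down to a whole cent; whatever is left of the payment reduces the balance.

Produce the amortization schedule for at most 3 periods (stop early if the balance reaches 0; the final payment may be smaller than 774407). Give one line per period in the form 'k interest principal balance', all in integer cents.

1 8897 765510 1404712
2 5759 768648 636064
3 2607 636064 0

1. interest=⌊2170222·41/10000⌋=8897; principal=774407-8897=765510; balance=2170222-765510=1404712
2. interest=⌊1404712·41/10000⌋=5759; principal=774407-5759=768648; balance=1404712-768648=636064
3. interest=⌊636064·41/10000⌋=2607; principal=min(774407-2607,636064)=636064; balance=636064-636064=0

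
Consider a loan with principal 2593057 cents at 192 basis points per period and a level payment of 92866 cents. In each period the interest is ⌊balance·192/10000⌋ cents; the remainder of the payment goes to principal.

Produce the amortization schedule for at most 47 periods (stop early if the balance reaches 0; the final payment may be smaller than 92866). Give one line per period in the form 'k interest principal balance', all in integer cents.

1 49786 43080 2549977
2 48959 43907 2506070
3 48116 44750 2461320
4 47257 45609 2415711
5 46381 46485 2369226
6 45489 47377 2321849
7 44579 48287 2273562
8 43652 49214 2224348
9 42707 50159 2174189
10 41744 51122 2123067
11 40762 52104 2070963
12 39762 53104 2017859
13 38742 54124 1963735
14 37703 55163 1908572
15 36644 56222 1852350
16 35565 57301 1795049
17 34464 58402 1736647
18 33343 59523 1677124
19 32200 60666 1616458
20 31035 61831 1554627
21 29848 63018 1491609
22 28638 64228 1427381
23 27405 65461 1361920
24 26148 66718 1295202
25 24867 67999 1227203
26 23562 69304 1157899
27 22231 70635 1087264
28 20875 71991 1015273
29 19493 73373 941900
30 18084 74782 867118
31 16648 76218 790900
32 15185 77681 713219
33 13693 79173 634046
34 12173 80693 553353
35 10624 82242 471111
36 9045 83821 387290
37 7435 85431 301859
38 5795 87071 214788
39 4123 88743 126045
40 2420 90446 35599
41 683 35599 0

1. interest=⌊2593057·192/10000⌋=49786; principal=92866-49786=43080; balance=2593057-43080=2549977
2. interest=⌊2549977·192/10000⌋=48959; principal=92866-48959=43907; balance=2549977-43907=2506070
3. interest=⌊2506070·192/10000⌋=48116; principal=92866-48116=44750; balance=2506070-44750=2461320
4. interest=⌊2461320·192/10000⌋=47257; principal=92866-47257=45609; balance=2461320-45609=2415711
5. interest=⌊2415711·192/10000⌋=46381; principal=92866-46381=46485; balance=2415711-46485=2369226
6. interest=⌊2369226·192/10000⌋=45489; principal=92866-45489=47377; balance=2369226-47377=2321849
7. interest=⌊2321849·192/10000⌋=44579; principal=92866-44579=48287; balance=2321849-48287=2273562
8. interest=⌊2273562·192/10000⌋=43652; principal=92866-43652=49214; balance=2273562-49214=2224348
9. interest=⌊2224348·192/10000⌋=42707; principal=92866-42707=50159; balance=2224348-50159=2174189
10. interest=⌊2174189·192/10000⌋=41744; principal=92866-41744=51122; balance=2174189-51122=2123067
11. interest=⌊2123067·192/10000⌋=40762; principal=92866-40762=52104; balance=2123067-52104=2070963
12. interest=⌊2070963·192/10000⌋=39762; principal=92866-39762=53104; balance=2070963-53104=2017859
13. interest=⌊2017859·192/10000⌋=38742; principal=92866-38742=54124; balance=2017859-54124=1963735
14. interest=⌊1963735·192/10000⌋=37703; principal=92866-37703=55163; balance=1963735-55163=1908572
15. interest=⌊1908572·192/10000⌋=36644; principal=92866-36644=56222; balance=1908572-56222=1852350
16. interest=⌊1852350·192/10000⌋=35565; principal=92866-35565=57301; balance=1852350-57301=1795049
17. interest=⌊1795049·192/10000⌋=34464; principal=92866-34464=58402; balance=1795049-58402=1736647
18. interest=⌊1736647·192/10000⌋=33343; principal=92866-33343=59523; balance=1736647-59523=1677124
19. interest=⌊1677124·192/10000⌋=32200; principal=92866-32200=60666; balance=1677124-60666=1616458
20. interest=⌊1616458·192/10000⌋=31035; principal=92866-31035=61831; balance=1616458-61831=1554627
21. interest=⌊1554627·192/10000⌋=29848; principal=92866-29848=63018; balance=1554627-63018=1491609
22. interest=⌊1491609·192/10000⌋=28638; principal=92866-28638=64228; balance=1491609-64228=1427381
23. interest=⌊1427381·192/10000⌋=27405; principal=92866-27405=65461; balance=1427381-65461=1361920
24. interest=⌊1361920·192/10000⌋=26148; principal=92866-26148=66718; balance=1361920-66718=1295202
25. interest=⌊1295202·192/10000⌋=24867; principal=92866-24867=67999; balance=1295202-67999=1227203
26. interest=⌊1227203·192/10000⌋=23562; principal=92866-23562=69304; balance=1227203-69304=1157899
27. interest=⌊1157899·192/10000⌋=22231; principal=92866-22231=70635; balance=1157899-70635=1087264
28. interest=⌊1087264·192/10000⌋=20875; principal=92866-20875=71991; balance=1087264-71991=1015273
29. interest=⌊1015273·192/10000⌋=19493; principal=92866-19493=73373; balance=1015273-73373=941900
30. interest=⌊941900·192/10000⌋=18084; principal=92866-18084=74782; balance=941900-74782=867118
31. interest=⌊867118·192/10000⌋=16648; principal=92866-16648=76218; balance=867118-76218=790900
32. interest=⌊790900·192/10000⌋=15185; principal=92866-15185=77681; balance=790900-77681=713219
33. interest=⌊713219·192/10000⌋=13693; principal=92866-13693=79173; balance=713219-79173=634046
34. interest=⌊634046·192/10000⌋=12173; principal=92866-12173=80693; balance=634046-80693=553353
35. interest=⌊553353·192/10000⌋=10624; principal=92866-10624=82242; balance=553353-82242=471111
36. interest=⌊471111·192/10000⌋=9045; principal=92866-9045=83821; balance=471111-83821=387290
37. interest=⌊387290·192/10000⌋=7435; principal=92866-7435=85431; balance=387290-85431=301859
38. interest=⌊301859·192/10000⌋=5795; principal=92866-5795=87071; balance=301859-87071=214788
39. interest=⌊214788·192/10000⌋=4123; principal=92866-4123=88743; balance=214788-88743=126045
40. interest=⌊126045·192/10000⌋=2420; principal=92866-2420=90446; balance=126045-90446=35599
41. interest=⌊35599·192/10000⌋=683; principal=min(92866-683,35599)=35599; balance=35599-35599=0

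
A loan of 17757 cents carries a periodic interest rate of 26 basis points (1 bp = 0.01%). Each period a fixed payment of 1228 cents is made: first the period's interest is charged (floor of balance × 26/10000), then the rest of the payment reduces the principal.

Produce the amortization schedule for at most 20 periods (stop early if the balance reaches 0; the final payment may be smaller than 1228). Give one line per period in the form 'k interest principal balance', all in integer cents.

1 46 1182 16575
2 43 1185 15390
3 40 1188 14202
4 36 1192 13010
5 33 1195 11815
6 30 1198 10617
7 27 1201 9416
8 24 1204 8212
9 21 1207 7005
10 18 1210 5795
11 15 1213 4582
12 11 1217 3365
13 8 1220 2145
14 5 1223 922
15 2 922 0

1. interest=⌊17757·26/10000⌋=46; principal=1228-46=1182; balance=17757-1182=16575
2. interest=⌊16575·26/10000⌋=43; principal=1228-43=1185; balance=16575-1185=15390
3. interest=⌊15390·26/10000⌋=40; principal=1228-40=1188; balance=15390-1188=14202
4. interest=⌊14202·26/10000⌋=36; principal=1228-36=1192; balance=14202-1192=13010
5. interest=⌊13010·26/10000⌋=33; principal=1228-33=1195; balance=13010-1195=11815
6. interest=⌊11815·26/10000⌋=30; principal=1228-30=1198; balance=11815-1198=10617
7. interest=⌊10617·26/10000⌋=27; principal=1228-27=1201; balance=10617-1201=9416
8. interest=⌊9416·26/10000⌋=24; principal=1228-24=1204; balance=9416-1204=8212
9. interest=⌊8212·26/10000⌋=21; principal=1228-21=1207; balance=8212-1207=7005
10. interest=⌊7005·26/10000⌋=18; principal=1228-18=1210; balance=7005-1210=5795
11. interest=⌊5795·26/10000⌋=15; principal=1228-15=1213; balance=5795-1213=4582
12. interest=⌊4582·26/10000⌋=11; principal=1228-11=1217; balance=4582-1217=3365
13. interest=⌊3365·26/10000⌋=8; principal=1228-8=1220; balance=3365-1220=2145
14. interest=⌊2145·26/10000⌋=5; principal=1228-5=1223; balance=2145-1223=922
15. interest=⌊922·26/10000⌋=2; principal=min(1228-2,922)=922; balance=922-922=0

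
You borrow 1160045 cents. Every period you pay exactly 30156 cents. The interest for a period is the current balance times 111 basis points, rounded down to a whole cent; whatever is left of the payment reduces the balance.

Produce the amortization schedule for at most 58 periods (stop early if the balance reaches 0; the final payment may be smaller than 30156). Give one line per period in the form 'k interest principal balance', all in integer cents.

1. interest=⌊1160045·111/10000⌋=12876; principal=30156-12876=17280; balance=1160045-17280=1142765
2. interest=⌊1142765·111/10000⌋=12684; principal=30156-12684=17472; balance=1142765-17472=1125293
3. interest=⌊1125293·111/10000⌋=12490; principal=30156-12490=17666; balance=1125293-17666=1107627
4. interest=⌊1107627·111/10000⌋=12294; principal=30156-12294=17862; balance=1107627-17862=1089765
5. interest=⌊1089765·111/10000⌋=12096; principal=30156-12096=18060; balance=1089765-18060=1071705
6. interest=⌊1071705·111/10000⌋=11895; principal=30156-11895=18261; balance=1071705-18261=1053444
7. interest=⌊1053444·111/10000⌋=11693; principal=30156-11693=18463; balance=1053444-18463=1034981
8. interest=⌊1034981·111/10000⌋=11488; principal=30156-11488=18668; balance=1034981-18668=1016313
9. interest=⌊1016313·111/10000⌋=11281; principal=30156-11281=18875; balance=1016313-18875=997438
10. interest=⌊997438·111/10000⌋=11071; principal=30156-11071=19085; balance=997438-19085=978353
11. interest=⌊978353·111/10000⌋=10859; principal=30156-10859=19297; balance=978353-19297=959056
12. interest=⌊959056·111/10000⌋=10645; principal=30156-10645=19511; balance=959056-19511=939545
13. interest=⌊939545·111/10000⌋=10428; principal=30156-10428=19728; balance=939545-19728=919817
14. interest=⌊919817·111/10000⌋=10209; principal=30156-10209=19947; balance=919817-19947=899870
15. interest=⌊899870·111/10000⌋=9988; principal=30156-9988=20168; balance=899870-20168=879702
16. interest=⌊879702·111/10000⌋=9764; principal=30156-9764=20392; balance=879702-20392=859310
17. interest=⌊859310·111/10000⌋=9538; principal=30156-9538=20618; balance=859310-20618=838692
18. interest=⌊838692·111/10000⌋=9309; principal=30156-9309=20847; balance=838692-20847=817845
19. interest=⌊817845·111/10000⌋=9078; principal=30156-9078=21078; balance=817845-21078=796767
20. interest=⌊796767·111/10000⌋=8844; principal=30156-8844=21312; balance=796767-21312=775455
21. interest=⌊775455·111/10000⌋=8607; principal=30156-8607=21549; balance=775455-21549=753906
22. interest=⌊753906·111/10000⌋=8368; principal=30156-8368=21788; balance=753906-21788=732118
23. interest=⌊732118·111/10000⌋=8126; principal=30156-8126=22030; balance=732118-22030=710088
24. interest=⌊710088·111/10000⌋=7881; principal=30156-7881=22275; balance=710088-22275=687813
25. interest=⌊687813·111/10000⌋=7634; principal=30156-7634=22522; balance=687813-22522=665291
26. interest=⌊665291·111/10000⌋=7384; principal=30156-7384=22772; balance=665291-22772=642519
27. interest=⌊642519·111/10000⌋=7131; principal=30156-7131=23025; balance=642519-23025=619494
28. interest=⌊619494·111/10000⌋=6876; principal=30156-6876=23280; balance=619494-23280=596214
29. interest=⌊596214·111/10000⌋=6617; principal=30156-6617=23539; balance=596214-23539=572675
30. interest=⌊572675·111/10000⌋=6356; principal=30156-6356=23800; balance=572675-23800=548875
31. interest=⌊548875·111/10000⌋=6092; principal=30156-6092=24064; balance=548875-24064=524811
32. interest=⌊524811·111/10000⌋=5825; principal=30156-5825=24331; balance=524811-24331=500480
33. interest=⌊500480·111/10000⌋=5555; principal=30156-5555=24601; balance=500480-24601=475879
34. interest=⌊475879·111/10000⌋=5282; principal=30156-5282=24874; balance=475879-24874=451005
35. interest=⌊451005·111/10000⌋=5006; principal=30156-5006=25150; balance=451005-25150=425855
36. interest=⌊425855·111/10000⌋=4726; principal=30156-4726=25430; balance=425855-25430=400425
37. interest=⌊400425·111/10000⌋=4444; principal=30156-4444=25712; balance=400425-25712=374713
38. interest=⌊374713·111/10000⌋=4159; principal=30156-4159=25997; balance=374713-25997=348716
39. interest=⌊348716·111/10000⌋=3870; principal=30156-3870=26286; balance=348716-26286=322430
40. interest=⌊322430·111/10000⌋=3578; principal=30156-3578=26578; balance=322430-26578=295852
41. interest=⌊295852·111/10000⌋=3283; principal=30156-3283=26873; balance=295852-26873=268979
42. interest=⌊268979·111/10000⌋=2985; principal=30156-2985=27171; balance=268979-27171=241808
43. interest=⌊241808·111/10000⌋=2684; principal=30156-2684=27472; balance=241808-27472=214336
44. interest=⌊214336·111/10000⌋=2379; principal=30156-2379=27777; balance=214336-27777=186559
45. interest=⌊186559·111/10000⌋=2070; principal=30156-2070=28086; balance=186559-28086=158473
46. interest=⌊158473·111/10000⌋=1759; principal=30156-1759=28397; balance=158473-28397=130076
47. interest=⌊130076·111/10000⌋=1443; principal=30156-1443=28713; balance=130076-28713=101363
48. interest=⌊101363·111/10000⌋=1125; principal=30156-1125=29031; balance=101363-29031=72332
49. interest=⌊72332·111/10000⌋=802; principal=30156-802=29354; balance=72332-29354=42978
50. interest=⌊42978·111/10000⌋=477; principal=30156-477=29679; balance=42978-29679=13299
51. interest=⌊13299·111/10000⌋=147; principal=min(30156-147,13299)=13299; balance=13299-13299=0

1 12876 17280 1142765
2 12684 17472 1125293
3 12490 17666 1107627
4 12294 17862 1089765
5 12096 18060 1071705
6 11895 18261 1053444
7 11693 18463 1034981
8 11488 18668 1016313
9 11281 18875 997438
10 11071 19085 978353
11 10859 19297 959056
12 10645 19511 939545
13 10428 19728 919817
14 10209 19947 899870
15 9988 20168 879702
16 9764 20392 859310
17 9538 20618 838692
18 9309 20847 817845
19 9078 21078 796767
20 8844 21312 775455
21 8607 21549 753906
22 8368 21788 732118
23 8126 22030 710088
24 7881 22275 687813
25 7634 22522 665291
26 7384 22772 642519
27 7131 23025 619494
28 6876 23280 596214
29 6617 23539 572675
30 6356 23800 548875
31 6092 24064 524811
32 5825 24331 500480
33 5555 24601 475879
34 5282 24874 451005
35 5006 25150 425855
36 4726 25430 400425
37 4444 25712 374713
38 4159 25997 348716
39 3870 26286 322430
40 3578 26578 295852
41 3283 26873 268979
42 2985 27171 241808
43 2684 27472 214336
44 2379 27777 186559
45 2070 28086 158473
46 1759 28397 130076
47 1443 28713 101363
48 1125 29031 72332
49 802 29354 42978
50 477 29679 13299
51 147 13299 0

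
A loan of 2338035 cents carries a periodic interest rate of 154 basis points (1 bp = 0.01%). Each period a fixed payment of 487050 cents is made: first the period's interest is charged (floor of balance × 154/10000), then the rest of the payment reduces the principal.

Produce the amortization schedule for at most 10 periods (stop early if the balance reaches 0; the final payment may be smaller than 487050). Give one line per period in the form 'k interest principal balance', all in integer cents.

1. interest=⌊2338035·154/10000⌋=36005; principal=487050-36005=451045; balance=2338035-451045=1886990
2. interest=⌊1886990·154/10000⌋=29059; principal=487050-29059=457991; balance=1886990-457991=1428999
3. interest=⌊1428999·154/10000⌋=22006; principal=487050-22006=465044; balance=1428999-465044=963955
4. interest=⌊963955·154/10000⌋=14844; principal=487050-14844=472206; balance=963955-472206=491749
5. interest=⌊491749·154/10000⌋=7572; principal=487050-7572=479478; balance=491749-479478=12271
6. interest=⌊12271·154/10000⌋=188; principal=min(487050-188,12271)=12271; balance=12271-12271=0

1 36005 451045 1886990
2 29059 457991 1428999
3 22006 465044 963955
4 14844 472206 491749
5 7572 479478 12271
6 188 12271 0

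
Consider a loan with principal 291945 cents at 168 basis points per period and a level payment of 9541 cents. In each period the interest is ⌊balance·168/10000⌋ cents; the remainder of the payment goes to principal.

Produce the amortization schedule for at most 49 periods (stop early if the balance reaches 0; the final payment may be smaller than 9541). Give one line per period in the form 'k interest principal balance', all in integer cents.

1. interest=⌊291945·168/10000⌋=4904; principal=9541-4904=4637; balance=291945-4637=287308
2. interest=⌊287308·168/10000⌋=4826; principal=9541-4826=4715; balance=287308-4715=282593
3. interest=⌊282593·168/10000⌋=4747; principal=9541-4747=4794; balance=282593-4794=277799
4. interest=⌊277799·168/10000⌋=4667; principal=9541-4667=4874; balance=277799-4874=272925
5. interest=⌊272925·168/10000⌋=4585; principal=9541-4585=4956; balance=272925-4956=267969
6. interest=⌊267969·168/10000⌋=4501; principal=9541-4501=5040; balance=267969-5040=262929
7. interest=⌊262929·168/10000⌋=4417; principal=9541-4417=5124; balance=262929-5124=257805
8. interest=⌊257805·168/10000⌋=4331; principal=9541-4331=5210; balance=257805-5210=252595
9. interest=⌊252595·168/10000⌋=4243; principal=9541-4243=5298; balance=252595-5298=247297
10. interest=⌊247297·168/10000⌋=4154; principal=9541-4154=5387; balance=247297-5387=241910
11. interest=⌊241910·168/10000⌋=4064; principal=9541-4064=5477; balance=241910-5477=236433
12. interest=⌊236433·168/10000⌋=3972; principal=9541-3972=5569; balance=236433-5569=230864
13. interest=⌊230864·168/10000⌋=3878; principal=9541-3878=5663; balance=230864-5663=225201
14. interest=⌊225201·168/10000⌋=3783; principal=9541-3783=5758; balance=225201-5758=219443
15. interest=⌊219443·168/10000⌋=3686; principal=9541-3686=5855; balance=219443-5855=213588
16. interest=⌊213588·168/10000⌋=3588; principal=9541-3588=5953; balance=213588-5953=207635
17. interest=⌊207635·168/10000⌋=3488; principal=9541-3488=6053; balance=207635-6053=201582
18. interest=⌊201582·168/10000⌋=3386; principal=9541-3386=6155; balance=201582-6155=195427
19. interest=⌊195427·168/10000⌋=3283; principal=9541-3283=6258; balance=195427-6258=189169
20. interest=⌊189169·168/10000⌋=3178; principal=9541-3178=6363; balance=189169-6363=182806
21. interest=⌊182806·168/10000⌋=3071; principal=9541-3071=6470; balance=182806-6470=176336
22. interest=⌊176336·168/10000⌋=2962; principal=9541-2962=6579; balance=176336-6579=169757
23. interest=⌊169757·168/10000⌋=2851; principal=9541-2851=6690; balance=169757-6690=163067
24. interest=⌊163067·168/10000⌋=2739; principal=9541-2739=6802; balance=163067-6802=156265
25. interest=⌊156265·168/10000⌋=2625; principal=9541-2625=6916; balance=156265-6916=149349
26. interest=⌊149349·168/10000⌋=2509; principal=9541-2509=7032; balance=149349-7032=142317
27. interest=⌊142317·168/10000⌋=2390; principal=9541-2390=7151; balance=142317-7151=135166
28. interest=⌊135166·168/10000⌋=2270; principal=9541-2270=7271; balance=135166-7271=127895
29. interest=⌊127895·168/10000⌋=2148; principal=9541-2148=7393; balance=127895-7393=120502
30. interest=⌊120502·168/10000⌋=2024; principal=9541-2024=7517; balance=120502-7517=112985
31. interest=⌊112985·168/10000⌋=1898; principal=9541-1898=7643; balance=112985-7643=105342
32. interest=⌊105342·168/10000⌋=1769; principal=9541-1769=7772; balance=105342-7772=97570
33. interest=⌊97570·168/10000⌋=1639; principal=9541-1639=7902; balance=97570-7902=89668
34. interest=⌊89668·168/10000⌋=1506; principal=9541-1506=8035; balance=89668-8035=81633
35. interest=⌊81633·168/10000⌋=1371; principal=9541-1371=8170; balance=81633-8170=73463
36. interest=⌊73463·168/10000⌋=1234; principal=9541-1234=8307; balance=73463-8307=65156
37. interest=⌊65156·168/10000⌋=1094; principal=9541-1094=8447; balance=65156-8447=56709
38. interest=⌊56709·168/10000⌋=952; principal=9541-952=8589; balance=56709-8589=48120
39. interest=⌊48120·168/10000⌋=808; principal=9541-808=8733; balance=48120-8733=39387
40. interest=⌊39387·168/10000⌋=661; principal=9541-661=8880; balance=39387-8880=30507
41. interest=⌊30507·168/10000⌋=512; principal=9541-512=9029; balance=30507-9029=21478
42. interest=⌊21478·168/10000⌋=360; principal=9541-360=9181; balance=21478-9181=12297
43. interest=⌊12297·168/10000⌋=206; principal=9541-206=9335; balance=12297-9335=2962
44. interest=⌊2962·168/10000⌋=49; principal=min(9541-49,2962)=2962; balance=2962-2962=0

1 4904 4637 287308
2 4826 4715 282593
3 4747 4794 277799
4 4667 4874 272925
5 4585 4956 267969
6 4501 5040 262929
7 4417 5124 257805
8 4331 5210 252595
9 4243 5298 247297
10 4154 5387 241910
11 4064 5477 236433
12 3972 5569 230864
13 3878 5663 225201
14 3783 5758 219443
15 3686 5855 213588
16 3588 5953 207635
17 3488 6053 201582
18 3386 6155 195427
19 3283 6258 189169
20 3178 6363 182806
21 3071 6470 176336
22 2962 6579 169757
23 2851 6690 163067
24 2739 6802 156265
25 2625 6916 149349
26 2509 7032 142317
27 2390 7151 135166
28 2270 7271 127895
29 2148 7393 120502
30 2024 7517 112985
31 1898 7643 105342
32 1769 7772 97570
33 1639 7902 89668
34 1506 8035 81633
35 1371 8170 73463
36 1234 8307 65156
37 1094 8447 56709
38 952 8589 48120
39 808 8733 39387
40 661 8880 30507
41 512 9029 21478
42 360 9181 12297
43 206 9335 2962
44 49 2962 0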